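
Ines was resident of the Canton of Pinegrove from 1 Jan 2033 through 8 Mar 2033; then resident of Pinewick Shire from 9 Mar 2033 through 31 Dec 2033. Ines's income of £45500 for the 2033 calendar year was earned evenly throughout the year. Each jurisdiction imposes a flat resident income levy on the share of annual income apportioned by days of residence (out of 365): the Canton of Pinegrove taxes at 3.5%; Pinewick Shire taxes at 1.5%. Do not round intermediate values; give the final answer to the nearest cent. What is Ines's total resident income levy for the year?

£849.54

The Canton of Pinegrove, 1 Jan – 8 Mar 2033: 67 days → £45500 × 3.5% × 67/365 = £292.3219
Pinewick Shire, 9 Mar – 31 Dec 2033: 298 days → £45500 × 1.5% × 298/365 = £557.2192
Total = £849.5411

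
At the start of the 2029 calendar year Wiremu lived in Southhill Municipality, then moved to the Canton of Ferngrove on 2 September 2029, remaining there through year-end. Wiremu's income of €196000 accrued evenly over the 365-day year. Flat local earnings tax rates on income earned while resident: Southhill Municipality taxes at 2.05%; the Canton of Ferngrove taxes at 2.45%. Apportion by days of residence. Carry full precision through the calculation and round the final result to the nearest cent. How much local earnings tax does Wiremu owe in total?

€4277.90

Southhill Municipality, 1 January – 1 September 2029: 244 days → €196000 × 2.05% × 244/365 = €2686.0055
The Canton of Ferngrove, 2 September – 31 December 2029: 121 days → €196000 × 2.45% × 121/365 = €1591.8959
Total = €4277.9014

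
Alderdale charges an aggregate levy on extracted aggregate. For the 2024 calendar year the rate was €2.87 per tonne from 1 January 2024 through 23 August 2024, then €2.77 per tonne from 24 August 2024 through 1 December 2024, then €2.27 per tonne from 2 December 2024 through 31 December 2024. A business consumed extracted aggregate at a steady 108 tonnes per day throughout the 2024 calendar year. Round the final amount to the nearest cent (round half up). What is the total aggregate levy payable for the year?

€110,421.36

1 January – 23 August 2024: 236 days × 108 tonnes/day = 25,488 tonnes at €2.87/tonne → €73,150.56
24 August – 1 December 2024: 100 days × 108 tonnes/day = 10,800 tonnes at €2.77/tonne → €29,916.00
2 December – 31 December 2024: 30 days × 108 tonnes/day = 3,240 tonnes at €2.27/tonne → €7,354.80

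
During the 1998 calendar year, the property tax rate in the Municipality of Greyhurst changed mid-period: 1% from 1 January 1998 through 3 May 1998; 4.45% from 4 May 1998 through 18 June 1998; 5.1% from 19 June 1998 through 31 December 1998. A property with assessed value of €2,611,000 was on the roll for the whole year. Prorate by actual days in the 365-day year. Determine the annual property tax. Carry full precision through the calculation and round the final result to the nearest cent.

1 January – 3 May 1998: 123 days at 1% → €2,611,000 × 1% × 123/365 = €8,798.7123
4 May – 18 June 1998: 46 days at 4.45% → €2,611,000 × 4.45% × 46/365 = €14,643.0603
19 June – 31 December 1998: 196 days at 5.1% → €2,611,000 × 5.1% × 196/365 = €71,505.6329
Total = €94,947.4055

€94,947.41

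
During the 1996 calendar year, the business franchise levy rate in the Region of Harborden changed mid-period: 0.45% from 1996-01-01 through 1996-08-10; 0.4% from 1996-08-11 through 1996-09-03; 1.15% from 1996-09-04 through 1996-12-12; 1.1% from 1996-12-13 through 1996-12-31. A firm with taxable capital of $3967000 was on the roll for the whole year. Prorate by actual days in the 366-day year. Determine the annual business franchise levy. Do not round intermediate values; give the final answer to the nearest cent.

$26647.18

1996-01-01 to 1996-08-10: 223 days at 0.45% → $3967000 × 0.45% × 223/366 = $10876.7336
1996-08-11 to 1996-09-03: 24 days at 0.4% → $3967000 × 0.4% × 24/366 = $1040.5246
1996-09-04 to 1996-12-12: 100 days at 1.15% → $3967000 × 1.15% × 100/366 = $12464.6175
1996-12-13 to 1996-12-31: 19 days at 1.1% → $3967000 × 1.1% × 19/366 = $2265.3087
Total = $26647.1844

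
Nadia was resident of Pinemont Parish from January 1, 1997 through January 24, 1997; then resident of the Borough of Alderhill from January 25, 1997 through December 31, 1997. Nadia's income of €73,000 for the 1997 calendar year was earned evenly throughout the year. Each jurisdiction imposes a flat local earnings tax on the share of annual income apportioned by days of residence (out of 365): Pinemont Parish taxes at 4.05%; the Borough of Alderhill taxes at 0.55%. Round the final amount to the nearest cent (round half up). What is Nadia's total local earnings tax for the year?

Pinemont Parish, January 1 – January 24, 1997: 24 days → €73,000 × 4.05% × 24/365 = €194.4000
The Borough of Alderhill, January 25 – December 31, 1997: 341 days → €73,000 × 0.55% × 341/365 = €375.1000
Total = €569.5000

€569.50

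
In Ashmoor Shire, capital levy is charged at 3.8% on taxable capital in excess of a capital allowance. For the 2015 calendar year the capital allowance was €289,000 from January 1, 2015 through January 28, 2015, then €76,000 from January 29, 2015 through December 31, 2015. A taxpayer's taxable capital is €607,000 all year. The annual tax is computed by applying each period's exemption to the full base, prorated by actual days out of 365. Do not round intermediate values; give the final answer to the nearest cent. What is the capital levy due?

January 1 – January 28, 2015: 28 days, exemption €289,000 → (€607,000 − €289,000) × 3.8% × 28/365 = €926.9918
January 29 – December 31, 2015: 337 days, exemption €76,000 → (€607,000 − €76,000) × 3.8% × 337/365 = €18,630.0986
Total = €19,557.0904

€19,557.09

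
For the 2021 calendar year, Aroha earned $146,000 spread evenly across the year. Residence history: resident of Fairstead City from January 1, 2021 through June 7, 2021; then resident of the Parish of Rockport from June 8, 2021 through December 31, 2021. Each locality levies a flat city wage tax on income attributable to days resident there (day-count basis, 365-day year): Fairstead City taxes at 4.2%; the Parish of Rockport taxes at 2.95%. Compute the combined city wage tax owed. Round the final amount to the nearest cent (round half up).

Fairstead City, January 1 – June 7, 2021: 158 days → $146,000 × 4.2% × 158/365 = $2,654.4000
The Parish of Rockport, June 8 – December 31, 2021: 207 days → $146,000 × 2.95% × 207/365 = $2,442.6000
Total = $5,097.0000

$5,097.00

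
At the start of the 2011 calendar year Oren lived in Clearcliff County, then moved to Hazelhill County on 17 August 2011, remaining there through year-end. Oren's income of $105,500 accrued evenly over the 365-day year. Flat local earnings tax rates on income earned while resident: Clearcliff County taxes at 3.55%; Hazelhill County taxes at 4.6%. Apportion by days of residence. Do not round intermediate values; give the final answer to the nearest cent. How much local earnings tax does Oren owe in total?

$4,161.04

Clearcliff County, 1 January – 16 August 2011: 228 days → $105,500 × 3.55% × 228/365 = $2,339.4986
Hazelhill County, 17 August – 31 December 2011: 137 days → $105,500 × 4.6% × 137/365 = $1,821.5370
Total = $4,161.0356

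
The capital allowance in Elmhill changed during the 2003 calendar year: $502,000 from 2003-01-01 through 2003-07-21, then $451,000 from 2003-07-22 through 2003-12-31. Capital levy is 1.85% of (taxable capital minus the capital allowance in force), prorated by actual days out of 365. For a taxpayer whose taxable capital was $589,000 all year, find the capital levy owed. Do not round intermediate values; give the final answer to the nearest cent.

$2,030.84

2003-01-01 to 2003-07-21: 202 days, exemption $502,000 → ($589,000 − $502,000) × 1.85% × 202/365 = $890.7370
2003-07-22 to 2003-12-31: 163 days, exemption $451,000 → ($589,000 − $451,000) × 1.85% × 163/365 = $1,140.1068
Total = $2,030.8438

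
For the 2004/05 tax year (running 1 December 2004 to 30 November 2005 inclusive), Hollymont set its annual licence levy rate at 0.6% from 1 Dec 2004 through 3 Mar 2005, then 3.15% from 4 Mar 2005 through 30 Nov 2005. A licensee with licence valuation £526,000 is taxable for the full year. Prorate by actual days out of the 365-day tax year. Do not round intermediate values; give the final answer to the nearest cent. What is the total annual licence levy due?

1 Dec 2004 – 3 Mar 2005: 93 days at 0.6% → £526,000 × 0.6% × 93/365 = £804.1315
4 Mar – 30 Nov 2005: 272 days at 3.15% → £526,000 × 3.15% × 272/365 = £12,347.3096
Total = £13,151.4411

£13,151.44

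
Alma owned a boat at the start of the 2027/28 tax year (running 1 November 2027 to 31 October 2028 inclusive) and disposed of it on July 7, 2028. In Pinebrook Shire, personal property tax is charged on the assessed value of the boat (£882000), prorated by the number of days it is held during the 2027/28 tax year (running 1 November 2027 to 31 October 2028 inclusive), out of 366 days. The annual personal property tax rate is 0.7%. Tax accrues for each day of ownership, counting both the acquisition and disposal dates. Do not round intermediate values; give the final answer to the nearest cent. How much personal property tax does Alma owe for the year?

Days held (November 1, 2027 – July 7, 2028): 250 out of 366
Tax = £882000 × 0.7% × 250/366 = £4217.2131

£4217.21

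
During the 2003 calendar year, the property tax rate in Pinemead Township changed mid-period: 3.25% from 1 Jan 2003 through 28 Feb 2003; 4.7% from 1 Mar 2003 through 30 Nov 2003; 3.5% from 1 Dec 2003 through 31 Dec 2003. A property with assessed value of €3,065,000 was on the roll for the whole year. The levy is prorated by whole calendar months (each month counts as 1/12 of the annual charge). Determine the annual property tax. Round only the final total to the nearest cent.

1 Jan – 28 Feb 2003: 2 months at 3.25% → €3,065,000 × 3.25% × 2/12 = €16,602.0833
1 Mar – 30 Nov 2003: 9 months at 4.7% → €3,065,000 × 4.7% × 9/12 = €108,041.2500
1 Dec – 31 Dec 2003: 1 month at 3.5% → €3,065,000 × 3.5% × 1/12 = €8,939.5833
Total = €133,582.9167

€133,582.92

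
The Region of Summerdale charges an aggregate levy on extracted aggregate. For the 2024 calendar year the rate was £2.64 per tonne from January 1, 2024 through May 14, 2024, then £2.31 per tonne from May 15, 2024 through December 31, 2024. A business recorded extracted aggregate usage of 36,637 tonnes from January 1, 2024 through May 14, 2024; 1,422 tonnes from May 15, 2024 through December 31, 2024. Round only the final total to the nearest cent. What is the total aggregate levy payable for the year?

January 1 – May 14, 2024: 36,637 tonnes at £2.64/tonne → £96,721.68
May 15 – December 31, 2024: 1,422 tonnes at £2.31/tonne → £3,284.82

£100,006.50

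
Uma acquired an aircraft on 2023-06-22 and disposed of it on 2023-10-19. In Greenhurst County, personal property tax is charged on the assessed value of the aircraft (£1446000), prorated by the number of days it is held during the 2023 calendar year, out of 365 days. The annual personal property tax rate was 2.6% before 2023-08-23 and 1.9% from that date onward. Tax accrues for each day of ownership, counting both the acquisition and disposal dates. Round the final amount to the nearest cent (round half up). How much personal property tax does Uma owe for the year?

£10751.90

2023-06-22 to 2023-08-22: 62 days at 2.6% → £1446000 × 2.6% × 62/365 = £6386.1699
2023-08-23 to 2023-10-19: 58 days at 1.9% → £1446000 × 1.9% × 58/365 = £4365.7315
Total = £10751.9014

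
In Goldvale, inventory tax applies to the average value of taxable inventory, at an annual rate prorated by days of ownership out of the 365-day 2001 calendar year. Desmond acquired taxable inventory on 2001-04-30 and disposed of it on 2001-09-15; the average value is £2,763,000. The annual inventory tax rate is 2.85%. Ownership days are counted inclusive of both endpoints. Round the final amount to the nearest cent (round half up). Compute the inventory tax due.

£29,988.01

Days held (2001-04-30 to 2001-09-15): 139 out of 365
Tax = £2,763,000 × 2.85% × 139/365 = £29,988.0123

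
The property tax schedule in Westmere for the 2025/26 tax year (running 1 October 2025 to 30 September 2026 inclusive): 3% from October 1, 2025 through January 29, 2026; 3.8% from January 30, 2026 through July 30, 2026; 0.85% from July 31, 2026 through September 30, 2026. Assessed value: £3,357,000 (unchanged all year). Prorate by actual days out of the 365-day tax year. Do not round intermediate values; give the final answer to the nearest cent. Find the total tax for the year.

October 1, 2025 – January 29, 2026: 121 days at 3% → £3,357,000 × 3% × 121/365 = £33,386.0548
January 30 – July 30, 2026: 182 days at 3.8% → £3,357,000 × 3.8% × 182/365 = £63,608.2521
July 31 – September 30, 2026: 62 days at 0.85% → £3,357,000 × 0.85% × 62/365 = £4,846.9562
Total = £101,841.2630

£101,841.26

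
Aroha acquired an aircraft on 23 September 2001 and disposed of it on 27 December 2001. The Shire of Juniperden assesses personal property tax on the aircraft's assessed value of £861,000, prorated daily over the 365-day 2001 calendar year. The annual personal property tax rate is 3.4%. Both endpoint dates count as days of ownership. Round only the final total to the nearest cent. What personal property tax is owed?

Days held (23 September – 27 December 2001): 96 out of 365
Tax = £861,000 × 3.4% × 96/365 = £7,699.4630

£7,699.46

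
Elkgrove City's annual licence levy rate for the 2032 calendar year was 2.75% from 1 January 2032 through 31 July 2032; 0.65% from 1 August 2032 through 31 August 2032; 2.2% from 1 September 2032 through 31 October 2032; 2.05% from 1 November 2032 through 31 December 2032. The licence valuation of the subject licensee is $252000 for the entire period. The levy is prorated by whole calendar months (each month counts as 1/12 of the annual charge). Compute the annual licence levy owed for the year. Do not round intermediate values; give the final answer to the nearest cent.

1 January – 31 July 2032: 7 months at 2.75% → $252000 × 2.75% × 7/12 = $4042.5000
1 August – 31 August 2032: 1 month at 0.65% → $252000 × 0.65% × 1/12 = $136.5000
1 September – 31 October 2032: 2 months at 2.2% → $252000 × 2.2% × 2/12 = $924.0000
1 November – 31 December 2032: 2 months at 2.05% → $252000 × 2.05% × 2/12 = $861.0000
Total = $5964.0000

$5964.00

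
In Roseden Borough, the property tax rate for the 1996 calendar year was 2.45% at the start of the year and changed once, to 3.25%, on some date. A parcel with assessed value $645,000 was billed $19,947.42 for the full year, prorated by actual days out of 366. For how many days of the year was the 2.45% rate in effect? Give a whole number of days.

Let d = days at the first rate; then 366 − d days at the second rate.
$645,000 × [2.45%·d + 3.25%·(366−d)] / 366 = $19,947.42
Solving gives d = 72, so the new rate took effect on March 13, 1996.

72 days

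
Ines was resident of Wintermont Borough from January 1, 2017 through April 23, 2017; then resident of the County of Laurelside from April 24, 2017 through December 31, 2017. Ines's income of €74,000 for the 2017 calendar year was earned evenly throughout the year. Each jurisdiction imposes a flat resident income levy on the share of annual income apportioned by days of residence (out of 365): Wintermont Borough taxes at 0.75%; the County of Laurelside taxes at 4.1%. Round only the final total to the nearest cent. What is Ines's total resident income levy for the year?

Wintermont Borough, January 1 – April 23, 2017: 113 days → €74,000 × 0.75% × 113/365 = €171.8219
The County of Laurelside, April 24 – December 31, 2017: 252 days → €74,000 × 4.1% × 252/365 = €2,094.7068
Total = €2,266.5288

€2,266.53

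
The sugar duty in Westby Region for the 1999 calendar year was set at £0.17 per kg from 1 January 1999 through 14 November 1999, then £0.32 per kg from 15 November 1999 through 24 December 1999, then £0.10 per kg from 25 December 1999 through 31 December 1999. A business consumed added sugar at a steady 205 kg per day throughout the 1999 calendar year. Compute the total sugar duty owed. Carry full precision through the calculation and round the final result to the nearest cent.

1 January – 14 November 1999: 318 days × 205 kg/day = 65,190 kg at £0.17/kg → £11082.30
15 November – 24 December 1999: 40 days × 205 kg/day = 8,200 kg at £0.32/kg → £2624.00
25 December – 31 December 1999: 7 days × 205 kg/day = 1,435 kg at £0.10/kg → £143.50

£13849.80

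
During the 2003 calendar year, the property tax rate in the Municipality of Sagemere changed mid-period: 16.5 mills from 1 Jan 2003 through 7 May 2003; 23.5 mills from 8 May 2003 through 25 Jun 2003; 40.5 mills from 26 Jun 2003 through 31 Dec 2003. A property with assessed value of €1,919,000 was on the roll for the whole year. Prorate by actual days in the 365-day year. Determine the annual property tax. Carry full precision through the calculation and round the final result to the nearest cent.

1 Jan – 7 May 2003: 127 days at 16.5 mills → €1,919,000 × 1.65% × 127/365 = €11,017.1630
8 May – 25 Jun 2003: 49 days at 23.5 mills → €1,919,000 × 2.35% × 49/365 = €6,054.0507
26 Jun – 31 Dec 2003: 189 days at 40.5 mills → €1,919,000 × 4.05% × 189/365 = €40,243.7959
Total = €57,315.0096

€57,315.01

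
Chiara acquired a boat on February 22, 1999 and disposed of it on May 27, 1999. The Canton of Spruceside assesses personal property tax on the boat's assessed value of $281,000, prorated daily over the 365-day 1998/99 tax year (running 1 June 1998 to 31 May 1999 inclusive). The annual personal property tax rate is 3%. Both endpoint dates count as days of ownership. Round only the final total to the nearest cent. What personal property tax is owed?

Days held (February 22 – May 27, 1999): 95 out of 365
Tax = $281,000 × 3% × 95/365 = $2,194.1096

$2,194.11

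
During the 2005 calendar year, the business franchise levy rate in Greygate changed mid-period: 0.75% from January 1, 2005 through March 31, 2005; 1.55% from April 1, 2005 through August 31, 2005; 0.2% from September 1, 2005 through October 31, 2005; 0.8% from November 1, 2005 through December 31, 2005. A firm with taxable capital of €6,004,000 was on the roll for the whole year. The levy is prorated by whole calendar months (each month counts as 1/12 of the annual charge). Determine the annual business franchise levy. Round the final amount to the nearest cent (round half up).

€60,040.00

January 1 – March 31, 2005: 3 months at 0.75% → €6,004,000 × 0.75% × 3/12 = €11,257.5000
April 1 – August 31, 2005: 5 months at 1.55% → €6,004,000 × 1.55% × 5/12 = €38,775.8333
September 1 – October 31, 2005: 2 months at 0.2% → €6,004,000 × 0.2% × 2/12 = €2,001.3333
November 1 – December 31, 2005: 2 months at 0.8% → €6,004,000 × 0.8% × 2/12 = €8,005.3333
Total = €60,040.0000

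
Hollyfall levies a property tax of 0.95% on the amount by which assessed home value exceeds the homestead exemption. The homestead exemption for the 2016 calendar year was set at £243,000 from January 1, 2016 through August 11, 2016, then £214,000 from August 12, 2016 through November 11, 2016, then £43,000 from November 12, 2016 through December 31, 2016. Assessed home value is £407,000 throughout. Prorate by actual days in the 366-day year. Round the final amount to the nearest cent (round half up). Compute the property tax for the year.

£1,886.81

January 1 – August 11, 2016: 224 days, exemption £243,000 → (£407,000 − £243,000) × 0.95% × 224/366 = £953.5301
August 12 – November 11, 2016: 92 days, exemption £214,000 → (£407,000 − £214,000) × 0.95% × 92/366 = £460.8798
November 12 – December 31, 2016: 50 days, exemption £43,000 → (£407,000 − £43,000) × 0.95% × 50/366 = £472.4044
Total = £1,886.8142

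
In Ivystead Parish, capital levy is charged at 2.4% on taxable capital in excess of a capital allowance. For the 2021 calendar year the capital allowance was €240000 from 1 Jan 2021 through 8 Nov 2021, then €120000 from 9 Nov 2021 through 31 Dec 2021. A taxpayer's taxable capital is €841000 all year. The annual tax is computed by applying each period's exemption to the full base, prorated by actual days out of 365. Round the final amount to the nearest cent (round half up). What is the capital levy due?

1 Jan – 8 Nov 2021: 312 days, exemption €240000 → (€841000 − €240000) × 2.4% × 312/365 = €12329.5562
9 Nov – 31 Dec 2021: 53 days, exemption €120000 → (€841000 − €120000) × 2.4% × 53/365 = €2512.6356
Total = €14842.1918

€14842.19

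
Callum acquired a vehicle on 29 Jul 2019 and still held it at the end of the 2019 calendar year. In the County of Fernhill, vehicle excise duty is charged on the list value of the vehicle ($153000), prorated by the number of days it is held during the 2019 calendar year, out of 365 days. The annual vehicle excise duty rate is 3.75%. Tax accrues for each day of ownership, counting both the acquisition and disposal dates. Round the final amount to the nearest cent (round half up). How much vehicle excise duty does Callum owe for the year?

$2452.19

Days held (29 Jul – 31 Dec 2019): 156 out of 365
Tax = $153000 × 3.75% × 156/365 = $2452.1918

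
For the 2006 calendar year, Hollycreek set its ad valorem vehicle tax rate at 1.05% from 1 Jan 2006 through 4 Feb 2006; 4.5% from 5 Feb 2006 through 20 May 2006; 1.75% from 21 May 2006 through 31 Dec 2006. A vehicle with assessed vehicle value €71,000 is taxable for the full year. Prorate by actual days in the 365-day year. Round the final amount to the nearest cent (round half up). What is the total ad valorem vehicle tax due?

1 Jan – 4 Feb 2006: 35 days at 1.05% → €71,000 × 1.05% × 35/365 = €71.4863
5 Feb – 20 May 2006: 105 days at 4.5% → €71,000 × 4.5% × 105/365 = €919.1096
21 May – 31 Dec 2006: 225 days at 1.75% → €71,000 × 1.75% × 225/365 = €765.9247
Total = €1,756.5205

€1,756.52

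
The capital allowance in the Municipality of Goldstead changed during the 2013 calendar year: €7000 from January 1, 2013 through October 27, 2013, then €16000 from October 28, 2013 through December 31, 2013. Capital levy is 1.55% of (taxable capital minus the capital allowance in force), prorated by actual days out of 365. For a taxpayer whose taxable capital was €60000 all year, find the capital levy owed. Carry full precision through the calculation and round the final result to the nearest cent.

€796.66

January 1 – October 27, 2013: 300 days, exemption €7000 → (€60000 − €7000) × 1.55% × 300/365 = €675.2055
October 28 – December 31, 2013: 65 days, exemption €16000 → (€60000 − €16000) × 1.55% × 65/365 = €121.4521
Total = €796.6575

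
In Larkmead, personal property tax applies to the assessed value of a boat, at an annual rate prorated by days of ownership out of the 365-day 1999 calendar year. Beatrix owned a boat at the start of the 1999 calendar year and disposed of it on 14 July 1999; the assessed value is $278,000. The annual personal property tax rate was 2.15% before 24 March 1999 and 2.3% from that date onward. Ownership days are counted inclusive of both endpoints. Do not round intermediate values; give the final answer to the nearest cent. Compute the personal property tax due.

$3,322.29

1 January – 23 March 1999: 82 days at 2.15% → $278,000 × 2.15% × 82/365 = $1,342.7781
24 March – 14 July 1999: 113 days at 2.3% → $278,000 × 2.3% × 113/365 = $1,979.5123
Total = $3,322.2904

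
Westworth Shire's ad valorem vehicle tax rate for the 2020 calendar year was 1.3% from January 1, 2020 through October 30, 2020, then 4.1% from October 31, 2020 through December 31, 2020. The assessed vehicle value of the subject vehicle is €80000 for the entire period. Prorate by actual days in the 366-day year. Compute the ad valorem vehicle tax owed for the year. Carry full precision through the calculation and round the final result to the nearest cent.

€1419.45

January 1 – October 30, 2020: 304 days at 1.3% → €80000 × 1.3% × 304/366 = €863.8251
October 31 – December 31, 2020: 62 days at 4.1% → €80000 × 4.1% × 62/366 = €555.6284
Total = €1419.4536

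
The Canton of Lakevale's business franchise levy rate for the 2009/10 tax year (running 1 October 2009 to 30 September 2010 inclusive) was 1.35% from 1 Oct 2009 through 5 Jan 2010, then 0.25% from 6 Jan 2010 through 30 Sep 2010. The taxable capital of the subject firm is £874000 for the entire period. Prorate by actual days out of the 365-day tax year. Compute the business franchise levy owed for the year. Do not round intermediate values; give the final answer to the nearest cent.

£4739.95

1 Oct 2009 – 5 Jan 2010: 97 days at 1.35% → £874000 × 1.35% × 97/365 = £3135.6247
6 Jan – 30 Sep 2010: 268 days at 0.25% → £874000 × 0.25% × 268/365 = £1604.3288
Total = £4739.9534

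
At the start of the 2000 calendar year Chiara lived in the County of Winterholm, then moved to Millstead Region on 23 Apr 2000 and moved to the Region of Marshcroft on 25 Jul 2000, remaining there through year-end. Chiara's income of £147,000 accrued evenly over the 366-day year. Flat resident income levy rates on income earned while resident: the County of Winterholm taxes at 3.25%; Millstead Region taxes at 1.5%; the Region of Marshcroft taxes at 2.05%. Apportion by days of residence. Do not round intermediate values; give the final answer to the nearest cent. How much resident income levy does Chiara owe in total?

The County of Winterholm, 1 Jan – 22 Apr 2000: 113 days → £147,000 × 3.25% × 113/366 = £1,475.0205
Millstead Region, 23 Apr – 24 Jul 2000: 93 days → £147,000 × 1.5% × 93/366 = £560.2869
The Region of Marshcroft, 25 Jul – 31 Dec 2000: 160 days → £147,000 × 2.05% × 160/366 = £1,317.3770
Total = £3,352.6844

£3,352.68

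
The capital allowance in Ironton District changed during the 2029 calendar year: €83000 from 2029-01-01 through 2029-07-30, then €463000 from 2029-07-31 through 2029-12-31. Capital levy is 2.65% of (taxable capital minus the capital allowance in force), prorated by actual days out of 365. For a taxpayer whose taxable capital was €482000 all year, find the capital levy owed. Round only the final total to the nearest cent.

€6324.79

2029-01-01 to 2029-07-30: 211 days, exemption €83000 → (€482000 − €83000) × 2.65% × 211/365 = €6112.3521
2029-07-31 to 2029-12-31: 154 days, exemption €463000 → (€482000 − €463000) × 2.65% × 154/365 = €212.4356
Total = €6324.7877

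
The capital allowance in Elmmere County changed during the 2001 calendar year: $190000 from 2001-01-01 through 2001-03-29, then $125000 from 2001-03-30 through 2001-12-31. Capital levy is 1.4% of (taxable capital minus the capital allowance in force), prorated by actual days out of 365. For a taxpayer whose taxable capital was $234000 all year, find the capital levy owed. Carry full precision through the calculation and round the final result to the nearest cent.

$1306.60

2001-01-01 to 2001-03-29: 88 days, exemption $190000 → ($234000 − $190000) × 1.4% × 88/365 = $148.5151
2001-03-30 to 2001-12-31: 277 days, exemption $125000 → ($234000 − $125000) × 1.4% × 277/365 = $1158.0877
Total = $1306.6027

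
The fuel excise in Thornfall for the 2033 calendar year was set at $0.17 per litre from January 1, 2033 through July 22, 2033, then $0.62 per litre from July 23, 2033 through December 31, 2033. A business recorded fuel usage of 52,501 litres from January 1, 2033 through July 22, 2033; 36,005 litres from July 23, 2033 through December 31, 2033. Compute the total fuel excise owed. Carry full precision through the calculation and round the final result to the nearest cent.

$31,248.27

January 1 – July 22, 2033: 52,501 litres at $0.17/litre → $8,925.17
July 23 – December 31, 2033: 36,005 litres at $0.62/litre → $22,323.10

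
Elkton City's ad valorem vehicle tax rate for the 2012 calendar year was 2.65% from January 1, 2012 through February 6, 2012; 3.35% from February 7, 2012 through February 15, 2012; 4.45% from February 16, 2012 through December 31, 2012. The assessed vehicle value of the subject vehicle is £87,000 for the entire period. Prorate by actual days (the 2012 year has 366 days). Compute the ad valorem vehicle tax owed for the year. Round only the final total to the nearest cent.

£3,689.66

January 1 – February 6, 2012: 37 days at 2.65% → £87,000 × 2.65% × 37/366 = £233.0697
February 7 – February 15, 2012: 9 days at 3.35% → £87,000 × 3.35% × 9/366 = £71.6680
February 16 – December 31, 2012: 320 days at 4.45% → £87,000 × 4.45% × 320/366 = £3,384.9180
Total = £3,689.6557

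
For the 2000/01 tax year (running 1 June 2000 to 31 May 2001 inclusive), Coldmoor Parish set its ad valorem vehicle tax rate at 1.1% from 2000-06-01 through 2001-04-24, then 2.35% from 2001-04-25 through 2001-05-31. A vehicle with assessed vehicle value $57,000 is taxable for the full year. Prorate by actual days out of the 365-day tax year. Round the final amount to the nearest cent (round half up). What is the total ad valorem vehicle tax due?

2000-06-01 to 2001-04-24: 328 days at 1.1% → $57,000 × 1.1% × 328/365 = $563.4411
2001-04-25 to 2001-05-31: 37 days at 2.35% → $57,000 × 2.35% × 37/365 = $135.7849
Total = $699.2260

$699.23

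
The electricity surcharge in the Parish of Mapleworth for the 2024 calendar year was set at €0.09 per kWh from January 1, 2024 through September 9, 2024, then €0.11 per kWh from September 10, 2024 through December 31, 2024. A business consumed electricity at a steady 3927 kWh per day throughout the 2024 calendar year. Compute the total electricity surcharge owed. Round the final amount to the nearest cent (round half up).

€138,230.40

January 1 – September 9, 2024: 253 days × 3927 kWh/day = 993,531 kWh at €0.09/kWh → €89,417.79
September 10 – December 31, 2024: 113 days × 3927 kWh/day = 443,751 kWh at €0.11/kWh → €48,812.61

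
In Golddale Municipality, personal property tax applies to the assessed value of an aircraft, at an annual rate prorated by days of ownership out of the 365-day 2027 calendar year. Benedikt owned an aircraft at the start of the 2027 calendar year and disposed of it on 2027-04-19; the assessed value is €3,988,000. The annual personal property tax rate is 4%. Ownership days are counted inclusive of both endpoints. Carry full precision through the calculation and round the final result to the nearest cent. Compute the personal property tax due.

Days held (2027-01-01 to 2027-04-19): 109 out of 365
Tax = €3,988,000 × 4% × 109/365 = €47,637.4795

€47,637.48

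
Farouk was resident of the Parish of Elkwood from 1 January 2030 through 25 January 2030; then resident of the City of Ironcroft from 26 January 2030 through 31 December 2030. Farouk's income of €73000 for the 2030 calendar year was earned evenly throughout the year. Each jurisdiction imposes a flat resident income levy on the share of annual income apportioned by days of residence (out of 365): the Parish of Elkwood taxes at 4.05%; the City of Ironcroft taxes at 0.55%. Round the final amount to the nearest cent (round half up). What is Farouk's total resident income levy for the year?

The Parish of Elkwood, 1 January – 25 January 2030: 25 days → €73000 × 4.05% × 25/365 = €202.5000
The City of Ironcroft, 26 January – 31 December 2030: 340 days → €73000 × 0.55% × 340/365 = €374.0000
Total = €576.5000

€576.50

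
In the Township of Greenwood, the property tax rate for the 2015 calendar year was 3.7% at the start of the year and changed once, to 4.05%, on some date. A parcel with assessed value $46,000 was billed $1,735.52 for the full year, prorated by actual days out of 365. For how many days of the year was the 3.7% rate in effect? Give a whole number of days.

289 days

Let d = days at the first rate; then 365 − d days at the second rate.
$46,000 × [3.7%·d + 4.05%·(365−d)] / 365 = $1,735.52
Solving gives d = 289, so the new rate took effect on October 17, 2015.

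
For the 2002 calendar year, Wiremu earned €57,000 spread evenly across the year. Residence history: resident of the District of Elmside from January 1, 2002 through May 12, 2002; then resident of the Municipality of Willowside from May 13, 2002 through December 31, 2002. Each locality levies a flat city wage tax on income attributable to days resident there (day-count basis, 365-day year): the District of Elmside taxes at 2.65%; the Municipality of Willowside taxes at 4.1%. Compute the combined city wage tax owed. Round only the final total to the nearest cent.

The District of Elmside, January 1 – May 12, 2002: 132 days → €57,000 × 2.65% × 132/365 = €546.2630
The Municipality of Willowside, May 13 – December 31, 2002: 233 days → €57,000 × 4.1% × 233/365 = €1,491.8384
Total = €2,038.1014

€2,038.10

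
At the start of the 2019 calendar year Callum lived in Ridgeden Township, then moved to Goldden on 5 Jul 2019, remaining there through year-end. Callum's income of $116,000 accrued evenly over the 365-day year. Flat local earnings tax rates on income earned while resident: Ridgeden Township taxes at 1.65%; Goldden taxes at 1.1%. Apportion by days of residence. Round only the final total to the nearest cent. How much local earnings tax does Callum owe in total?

Ridgeden Township, 1 Jan – 4 Jul 2019: 185 days → $116,000 × 1.65% × 185/365 = $970.1096
Goldden, 5 Jul – 31 Dec 2019: 180 days → $116,000 × 1.1% × 180/365 = $629.2603
Total = $1,599.3699

$1,599.37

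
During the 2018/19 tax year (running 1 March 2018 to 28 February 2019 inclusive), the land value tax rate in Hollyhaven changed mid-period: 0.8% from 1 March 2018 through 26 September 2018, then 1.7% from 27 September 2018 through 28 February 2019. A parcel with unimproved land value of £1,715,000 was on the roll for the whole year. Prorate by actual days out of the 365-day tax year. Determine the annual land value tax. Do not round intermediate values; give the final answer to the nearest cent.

1 March – 26 September 2018: 210 days at 0.8% → £1,715,000 × 0.8% × 210/365 = £7,893.6986
27 September 2018 – 28 February 2019: 155 days at 1.7% → £1,715,000 × 1.7% × 155/365 = £12,380.8904
Total = £20,274.5890

£20,274.59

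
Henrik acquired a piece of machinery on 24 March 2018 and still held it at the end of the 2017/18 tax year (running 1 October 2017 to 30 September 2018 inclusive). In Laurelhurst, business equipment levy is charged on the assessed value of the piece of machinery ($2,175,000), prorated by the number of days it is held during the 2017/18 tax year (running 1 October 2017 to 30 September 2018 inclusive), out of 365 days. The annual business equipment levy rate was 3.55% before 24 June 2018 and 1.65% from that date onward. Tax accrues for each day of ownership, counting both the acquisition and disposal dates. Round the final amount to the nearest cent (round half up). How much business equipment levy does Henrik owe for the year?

$29,195.65

24 March – 23 June 2018: 92 days at 3.55% → $2,175,000 × 3.55% × 92/365 = $19,461.7808
24 June – 30 September 2018: 99 days at 1.65% → $2,175,000 × 1.65% × 99/365 = $9,733.8699
Total = $29,195.6507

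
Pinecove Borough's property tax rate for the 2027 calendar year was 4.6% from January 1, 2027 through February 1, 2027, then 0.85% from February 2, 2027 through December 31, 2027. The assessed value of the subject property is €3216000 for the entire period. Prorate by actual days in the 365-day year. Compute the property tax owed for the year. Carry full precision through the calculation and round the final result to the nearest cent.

€37909.15

January 1 – February 1, 2027: 32 days at 4.6% → €3216000 × 4.6% × 32/365 = €12969.7315
February 2 – December 31, 2027: 333 days at 0.85% → €3216000 × 0.85% × 333/365 = €24939.4192
Total = €37909.1507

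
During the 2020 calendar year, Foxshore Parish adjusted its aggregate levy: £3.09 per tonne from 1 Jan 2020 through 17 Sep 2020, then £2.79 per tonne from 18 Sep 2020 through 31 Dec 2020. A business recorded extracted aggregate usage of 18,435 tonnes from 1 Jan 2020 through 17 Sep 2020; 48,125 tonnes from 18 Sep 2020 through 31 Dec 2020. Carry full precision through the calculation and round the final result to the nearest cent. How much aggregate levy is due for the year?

£191,232.90

1 Jan – 17 Sep 2020: 18,435 tonnes at £3.09/tonne → £56,964.15
18 Sep – 31 Dec 2020: 48,125 tonnes at £2.79/tonne → £134,268.75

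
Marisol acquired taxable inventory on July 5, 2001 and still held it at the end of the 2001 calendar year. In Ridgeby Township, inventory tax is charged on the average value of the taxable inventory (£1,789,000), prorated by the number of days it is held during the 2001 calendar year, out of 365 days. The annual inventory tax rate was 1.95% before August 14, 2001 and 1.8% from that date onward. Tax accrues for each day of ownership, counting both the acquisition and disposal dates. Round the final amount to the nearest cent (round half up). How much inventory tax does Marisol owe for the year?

£16,174.52

July 5 – August 13, 2001: 40 days at 1.95% → £1,789,000 × 1.95% × 40/365 = £3,823.0685
August 14 – December 31, 2001: 140 days at 1.8% → £1,789,000 × 1.8% × 140/365 = £12,351.4521
Total = £16,174.5205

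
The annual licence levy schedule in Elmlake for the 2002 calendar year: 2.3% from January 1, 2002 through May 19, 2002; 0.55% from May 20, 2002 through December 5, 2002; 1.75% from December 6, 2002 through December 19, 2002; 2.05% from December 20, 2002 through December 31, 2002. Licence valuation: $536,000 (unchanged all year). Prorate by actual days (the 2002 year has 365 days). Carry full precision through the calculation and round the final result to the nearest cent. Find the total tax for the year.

January 1 – May 19, 2002: 139 days at 2.3% → $536,000 × 2.3% × 139/365 = $4,694.7726
May 20 – December 5, 2002: 200 days at 0.55% → $536,000 × 0.55% × 200/365 = $1,615.3425
December 6 – December 19, 2002: 14 days at 1.75% → $536,000 × 1.75% × 14/365 = $359.7808
December 20 – December 31, 2002: 12 days at 2.05% → $536,000 × 2.05% × 12/365 = $361.2493
Total = $7,031.1452

$7,031.15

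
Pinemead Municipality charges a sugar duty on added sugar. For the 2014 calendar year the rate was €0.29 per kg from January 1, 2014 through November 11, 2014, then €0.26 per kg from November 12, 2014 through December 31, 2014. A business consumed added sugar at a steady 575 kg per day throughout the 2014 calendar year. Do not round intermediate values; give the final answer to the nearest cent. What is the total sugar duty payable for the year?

€60,001.25

January 1 – November 11, 2014: 315 days × 575 kg/day = 181,125 kg at €0.29/kg → €52,526.25
November 12 – December 31, 2014: 50 days × 575 kg/day = 28,750 kg at €0.26/kg → €7,475.00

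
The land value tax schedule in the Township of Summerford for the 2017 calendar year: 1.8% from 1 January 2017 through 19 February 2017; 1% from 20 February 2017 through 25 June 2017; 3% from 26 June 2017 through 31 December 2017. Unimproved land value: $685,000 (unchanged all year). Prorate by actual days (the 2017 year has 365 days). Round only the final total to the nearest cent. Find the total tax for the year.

$14,694.66

1 January – 19 February 2017: 50 days at 1.8% → $685,000 × 1.8% × 50/365 = $1,689.0411
20 February – 25 June 2017: 126 days at 1% → $685,000 × 1% × 126/365 = $2,364.6575
26 June – 31 December 2017: 189 days at 3% → $685,000 × 3% × 189/365 = $10,640.9589
Total = $14,694.6575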